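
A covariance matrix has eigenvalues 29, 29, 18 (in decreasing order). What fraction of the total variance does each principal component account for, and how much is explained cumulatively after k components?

Step 1 — total variance = trace(Sigma) = Σ λ_i = 29 + 29 + 18 = 76.

Step 2 — fraction explained by component i = λ_i / Σ λ:
  PC1: 29/76 = 0.3816
  PC2: 29/76 = 0.3816
  PC3: 18/76 = 0.2368

Step 3 — cumulative fraction after k components = (λ_1 + ... + λ_k) / Σ λ:
  k = 1: 29/76 = 0.3816
  k = 2: (29 + 29)/76 = 58/76 = 0.7632
  k = 3: (29 + 29 + 18)/76 = 76/76 = 1

Summary (fraction, with percent):

explained: PC1 0.3816 (38.16%), PC2 0.3816 (38.16%), PC3 0.2368 (23.68%);  cumulative: 0.3816, 0.7632, 1


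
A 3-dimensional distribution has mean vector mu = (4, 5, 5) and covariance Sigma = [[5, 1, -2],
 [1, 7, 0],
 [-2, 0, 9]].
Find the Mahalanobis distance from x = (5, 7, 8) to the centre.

Step 1 — centre the observation: (x - mu) = (1, 2, 3).

Step 2 — invert Sigma (cofactor / det for 3×3, or solve directly):
  Sigma^{-1} = [[0.2266, -0.0324, 0.0504],
 [-0.0324, 0.1475, -0.0072],
 [0.0504, -0.0072, 0.1223]].

Step 3 — form the quadratic (x - mu)^T · Sigma^{-1} · (x - mu):
  Sigma^{-1} · (x - mu) = (0.3129, 0.241, 0.4029).
  (x - mu)^T · [Sigma^{-1} · (x - mu)] = (1)·(0.3129) + (2)·(0.241) + (3)·(0.4029) = 2.0036.

Step 4 — take square root: d = √(2.0036) ≈ 1.4155.

d(x, mu) = √(2.0036) ≈ 1.4155


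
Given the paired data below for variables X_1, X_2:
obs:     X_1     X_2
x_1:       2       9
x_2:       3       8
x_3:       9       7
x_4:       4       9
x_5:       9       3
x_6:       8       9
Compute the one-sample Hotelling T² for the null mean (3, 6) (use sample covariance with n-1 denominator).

Step 1 — sample mean vector:
  mean(X_1) = (2 + 3 + 9 + 4 + 9 + 8) / 6 = 35/6 = 5.8333
  mean(X_2) = (9 + 8 + 7 + 9 + 3 + 9) / 6 = 45/6 = 7.5
  x̄ = (5.8333, 7.5),  deviation x̄ - mu_0 = (5.8333, 7.5) - (3, 6) = (2.8333, 1.5).

Step 2 — sample covariance matrix, S[i,j] = (1/(n-1)) · Σ_k (x_{k,i} - mean_i) · (x_{k,j} - mean_j), divisor n-1 = 5:
  S[X_1,X_1] = ((-3.8333)·(-3.8333) + (-2.8333)·(-2.8333) + (3.1667)·(3.1667) + (-1.8333)·(-1.8333) + (3.1667)·(3.1667) + (2.1667)·(2.1667)) / 5 = 50.8333/5 = 10.1667
  S[X_1,X_2] = ((-3.8333)·(1.5) + (-2.8333)·(0.5) + (3.1667)·(-0.5) + (-1.8333)·(1.5) + (3.1667)·(-4.5) + (2.1667)·(1.5)) / 5 = -22.5/5 = -4.5
  S[X_2,X_2] = ((1.5)·(1.5) + (0.5)·(0.5) + (-0.5)·(-0.5) + (1.5)·(1.5) + (-4.5)·(-4.5) + (1.5)·(1.5)) / 5 = 27.5/5 = 5.5
  S = [[10.1667, -4.5],
 [-4.5, 5.5]].

Step 3 — invert S. det(S) = 10.1667·5.5 - (-4.5)² = 35.6667.
  S^{-1} = (1/det) · [[d, -b], [-b, a]] = [[0.1542, 0.1262],
 [0.1262, 0.285]].

Step 4 — quadratic form (x̄ - mu_0)^T · S^{-1} · (x̄ - mu_0):
  S^{-1} · (x̄ - mu_0) = (0.6262, 0.785),
  (x̄ - mu_0)^T · [...] = (2.8333)·(0.6262) + (1.5)·(0.785) = 2.9517.

Step 5 — scale by n: T² = 6 · 2.9517 = 17.7103.

T² ≈ 17.7103


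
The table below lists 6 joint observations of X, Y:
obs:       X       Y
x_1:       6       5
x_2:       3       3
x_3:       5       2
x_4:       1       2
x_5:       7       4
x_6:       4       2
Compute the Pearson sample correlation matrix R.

Step 1 — column means:
  mean(X) = (6 + 3 + 5 + 1 + 7 + 4) / 6 = 26/6 = 4.3333
  mean(Y) = (5 + 3 + 2 + 2 + 4 + 2) / 6 = 18/6 = 3

Step 2 — sample variances and covariances s[i,j] = (1/(n-1)) · Σ_k (x_{k,i} - mean_i) · (x_{k,j} - mean_j), with n-1 = 5:
  s[X,X] = ((1.6667)·(1.6667) + (-1.3333)·(-1.3333) + (0.6667)·(0.6667) + (-3.3333)·(-3.3333) + (2.6667)·(2.6667) + (-0.3333)·(-0.3333)) / 5 = 23.3333/5 = 4.6667
  s[X,Y] = ((1.6667)·(2) + (-1.3333)·(0) + (0.6667)·(-1) + (-3.3333)·(-1) + (2.6667)·(1) + (-0.3333)·(-1)) / 5 = 9/5 = 1.8
  s[Y,Y] = ((2)·(2) + (0)·(0) + (-1)·(-1) + (-1)·(-1) + (1)·(1) + (-1)·(-1)) / 5 = 8/5 = 1.6
  Sample standard deviations s_i = √(s[i,i]):
  s(X) = √(4.6667) = 2.1602
  s(Y) = √(1.6) = 1.2649

Step 3 — r_{ij} = s_{ij} / (s_i · s_j):
  r[X,X] = 1 (diagonal).
  r[X,Y] = 1.8 / (2.1602 · 1.2649) = 1.8 / 2.7325 = 0.6587
  r[Y,Y] = 1 (diagonal).

R is symmetric with unit diagonal. Assembling:

R = [[1, 0.6587],
 [0.6587, 1]]


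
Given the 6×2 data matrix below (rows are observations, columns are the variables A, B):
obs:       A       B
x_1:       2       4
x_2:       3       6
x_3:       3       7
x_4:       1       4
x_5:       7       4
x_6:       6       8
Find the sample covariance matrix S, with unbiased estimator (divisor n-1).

Step 1 — column means:
  mean(A) = (2 + 3 + 3 + 1 + 7 + 6) / 6 = 22/6 = 3.6667
  mean(B) = (4 + 6 + 7 + 4 + 4 + 8) / 6 = 33/6 = 5.5

Step 2 — sample covariance S[i,j] = (1/(n-1)) · Σ_k (x_{k,i} - mean_i) · (x_{k,j} - mean_j), with n-1 = 5.
  S[A,A] = ((-1.6667)·(-1.6667) + (-0.6667)·(-0.6667) + (-0.6667)·(-0.6667) + (-2.6667)·(-2.6667) + (3.3333)·(3.3333) + (2.3333)·(2.3333)) / 5 = 27.3333/5 = 5.4667
  S[A,B] = ((-1.6667)·(-1.5) + (-0.6667)·(0.5) + (-0.6667)·(1.5) + (-2.6667)·(-1.5) + (3.3333)·(-1.5) + (2.3333)·(2.5)) / 5 = 6/5 = 1.2
  S[B,B] = ((-1.5)·(-1.5) + (0.5)·(0.5) + (1.5)·(1.5) + (-1.5)·(-1.5) + (-1.5)·(-1.5) + (2.5)·(2.5)) / 5 = 15.5/5 = 3.1

S is symmetric (S[j,i] = S[i,j]). Assembling:

S = [[5.4667, 1.2],
 [1.2, 3.1]]


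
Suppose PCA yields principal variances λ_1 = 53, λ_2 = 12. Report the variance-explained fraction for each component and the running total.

Step 1 — total variance = trace(Sigma) = Σ λ_i = 53 + 12 = 65.

Step 2 — fraction explained by component i = λ_i / Σ λ:
  PC1: 53/65 = 0.8154
  PC2: 12/65 = 0.1846

Step 3 — cumulative fraction after k components = (λ_1 + ... + λ_k) / Σ λ:
  k = 1: 53/65 = 0.8154
  k = 2: (53 + 12)/65 = 65/65 = 1

Summary (fraction, with percent):

explained: PC1 0.8154 (81.54%), PC2 0.1846 (18.46%);  cumulative: 0.8154, 1


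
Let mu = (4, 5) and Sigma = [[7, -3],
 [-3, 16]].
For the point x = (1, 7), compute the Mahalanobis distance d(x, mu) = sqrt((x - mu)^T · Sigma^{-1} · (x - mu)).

Step 1 — centre the observation: (x - mu) = (-3, 2).

Step 2 — invert Sigma. det(Sigma) = 7·16 - (-3)² = 103.
  Sigma^{-1} = (1/det) · [[d, -b], [-b, a]] = [[0.1553, 0.0291],
 [0.0291, 0.068]].

Step 3 — form the quadratic (x - mu)^T · Sigma^{-1} · (x - mu):
  Sigma^{-1} · (x - mu) = (-0.4078, 0.0485).
  (x - mu)^T · [Sigma^{-1} · (x - mu)] = (-3)·(-0.4078) + (2)·(0.0485) = 1.3204.

Step 4 — take square root: d = √(1.3204) ≈ 1.1491.

d(x, mu) = √(1.3204) ≈ 1.1491


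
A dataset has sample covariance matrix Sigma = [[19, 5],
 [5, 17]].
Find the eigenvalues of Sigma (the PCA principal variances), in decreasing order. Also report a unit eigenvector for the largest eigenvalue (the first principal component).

Step 1 — characteristic polynomial of 2×2 Sigma:
  det(Sigma - λI) = λ² - trace · λ + det = 0.
  trace = 19 + 17 = 36, det = 19·17 - (5)² = 298.
Step 2 — discriminant:
  Δ = trace² - 4·det = 1296 - 1192 = 104.
Step 3 — eigenvalues:
  λ = (trace ± √Δ)/2 = (36 ± 10.198)/2,
  λ_1 = 23.099,  λ_2 = 12.901.

Step 4 — unit eigenvector for λ_1: solve (Sigma - λ_1 I)v = 0. First row:
  (19 - 23.099)·v_x + (5)·v_y = 0, i.e. (-4.099)·v_x + (5)·v_y = 0,
  so v ∝ (b, λ_1 - a) = (5, 4.099) = u.
  ||u|| = √((5)² + (4.099)²) = √(41.802) ≈ 6.4654,
  v_1 = u/||u|| ≈ (0.7733, 0.634) (||v_1|| = 1).

λ_1 = 23.099,  λ_2 = 12.901;  v_1 ≈ (0.7733, 0.634)


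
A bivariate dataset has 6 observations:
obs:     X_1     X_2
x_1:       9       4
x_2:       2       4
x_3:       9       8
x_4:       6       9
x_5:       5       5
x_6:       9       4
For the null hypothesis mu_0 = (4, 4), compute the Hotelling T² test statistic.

Step 1 — sample mean vector:
  mean(X_1) = (9 + 2 + 9 + 6 + 5 + 9) / 6 = 40/6 = 6.6667
  mean(X_2) = (4 + 4 + 8 + 9 + 5 + 4) / 6 = 34/6 = 5.6667
  x̄ = (6.6667, 5.6667),  deviation x̄ - mu_0 = (6.6667, 5.6667) - (4, 4) = (2.6667, 1.6667).

Step 2 — sample covariance matrix, S[i,j] = (1/(n-1)) · Σ_k (x_{k,i} - mean_i) · (x_{k,j} - mean_j), divisor n-1 = 5:
  S[X_1,X_1] = ((2.3333)·(2.3333) + (-4.6667)·(-4.6667) + (2.3333)·(2.3333) + (-0.6667)·(-0.6667) + (-1.6667)·(-1.6667) + (2.3333)·(2.3333)) / 5 = 41.3333/5 = 8.2667
  S[X_1,X_2] = ((2.3333)·(-1.6667) + (-4.6667)·(-1.6667) + (2.3333)·(2.3333) + (-0.6667)·(3.3333) + (-1.6667)·(-0.6667) + (2.3333)·(-1.6667)) / 5 = 4.3333/5 = 0.8667
  S[X_2,X_2] = ((-1.6667)·(-1.6667) + (-1.6667)·(-1.6667) + (2.3333)·(2.3333) + (3.3333)·(3.3333) + (-0.6667)·(-0.6667) + (-1.6667)·(-1.6667)) / 5 = 25.3333/5 = 5.0667
  S = [[8.2667, 0.8667],
 [0.8667, 5.0667]].

Step 3 — invert S. det(S) = 8.2667·5.0667 - (0.8667)² = 41.1333.
  S^{-1} = (1/det) · [[d, -b], [-b, a]] = [[0.1232, -0.0211],
 [-0.0211, 0.201]].

Step 4 — quadratic form (x̄ - mu_0)^T · S^{-1} · (x̄ - mu_0):
  S^{-1} · (x̄ - mu_0) = (0.2934, 0.2788),
  (x̄ - mu_0)^T · [...] = (2.6667)·(0.2934) + (1.6667)·(0.2788) = 1.2469.

Step 5 — scale by n: T² = 6 · 1.2469 = 7.4814.

T² ≈ 7.4814


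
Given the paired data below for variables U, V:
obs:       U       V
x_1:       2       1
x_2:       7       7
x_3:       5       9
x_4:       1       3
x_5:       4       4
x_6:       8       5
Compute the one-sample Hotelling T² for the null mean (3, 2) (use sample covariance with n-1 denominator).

Step 1 — sample mean vector:
  mean(U) = (2 + 7 + 5 + 1 + 4 + 8) / 6 = 27/6 = 4.5
  mean(V) = (1 + 7 + 9 + 3 + 4 + 5) / 6 = 29/6 = 4.8333
  x̄ = (4.5, 4.8333),  deviation x̄ - mu_0 = (4.5, 4.8333) - (3, 2) = (1.5, 2.8333).

Step 2 — sample covariance matrix, S[i,j] = (1/(n-1)) · Σ_k (x_{k,i} - mean_i) · (x_{k,j} - mean_j), divisor n-1 = 5:
  S[U,U] = ((-2.5)·(-2.5) + (2.5)·(2.5) + (0.5)·(0.5) + (-3.5)·(-3.5) + (-0.5)·(-0.5) + (3.5)·(3.5)) / 5 = 37.5/5 = 7.5
  S[U,V] = ((-2.5)·(-3.8333) + (2.5)·(2.1667) + (0.5)·(4.1667) + (-3.5)·(-1.8333) + (-0.5)·(-0.8333) + (3.5)·(0.1667)) / 5 = 24.5/5 = 4.9
  S[V,V] = ((-3.8333)·(-3.8333) + (2.1667)·(2.1667) + (4.1667)·(4.1667) + (-1.8333)·(-1.8333) + (-0.8333)·(-0.8333) + (0.1667)·(0.1667)) / 5 = 40.8333/5 = 8.1667
  S = [[7.5, 4.9],
 [4.9, 8.1667]].

Step 3 — invert S. det(S) = 7.5·8.1667 - (4.9)² = 37.24.
  S^{-1} = (1/det) · [[d, -b], [-b, a]] = [[0.2193, -0.1316],
 [-0.1316, 0.2014]].

Step 4 — quadratic form (x̄ - mu_0)^T · S^{-1} · (x̄ - mu_0):
  S^{-1} · (x̄ - mu_0) = (-0.0439, 0.3733),
  (x̄ - mu_0)^T · [...] = (1.5)·(-0.0439) + (2.8333)·(0.3733) = 0.9918.

Step 5 — scale by n: T² = 6 · 0.9918 = 5.9506.

T² ≈ 5.9506


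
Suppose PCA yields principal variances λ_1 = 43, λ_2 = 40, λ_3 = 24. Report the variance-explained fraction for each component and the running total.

Step 1 — total variance = trace(Sigma) = Σ λ_i = 43 + 40 + 24 = 107.

Step 2 — fraction explained by component i = λ_i / Σ λ:
  PC1: 43/107 = 0.4019
  PC2: 40/107 = 0.3738
  PC3: 24/107 = 0.2243

Step 3 — cumulative fraction after k components = (λ_1 + ... + λ_k) / Σ λ:
  k = 1: 43/107 = 0.4019
  k = 2: (43 + 40)/107 = 83/107 = 0.7757
  k = 3: (43 + 40 + 24)/107 = 107/107 = 1

Summary (fraction, with percent):

explained: PC1 0.4019 (40.19%), PC2 0.3738 (37.38%), PC3 0.2243 (22.43%);  cumulative: 0.4019, 0.7757, 1


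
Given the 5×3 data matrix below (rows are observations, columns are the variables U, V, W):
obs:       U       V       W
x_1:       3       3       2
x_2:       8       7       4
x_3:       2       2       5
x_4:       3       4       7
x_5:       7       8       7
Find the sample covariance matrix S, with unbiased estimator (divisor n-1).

Step 1 — column means:
  mean(U) = (3 + 8 + 2 + 3 + 7) / 5 = 23/5 = 4.6
  mean(V) = (3 + 7 + 2 + 4 + 8) / 5 = 24/5 = 4.8
  mean(W) = (2 + 4 + 5 + 7 + 7) / 5 = 25/5 = 5

Step 2 — sample covariance S[i,j] = (1/(n-1)) · Σ_k (x_{k,i} - mean_i) · (x_{k,j} - mean_j), with n-1 = 4.
  S[U,U] = ((-1.6)·(-1.6) + (3.4)·(3.4) + (-2.6)·(-2.6) + (-1.6)·(-1.6) + (2.4)·(2.4)) / 4 = 29.2/4 = 7.3
  S[U,V] = ((-1.6)·(-1.8) + (3.4)·(2.2) + (-2.6)·(-2.8) + (-1.6)·(-0.8) + (2.4)·(3.2)) / 4 = 26.6/4 = 6.65
  S[U,W] = ((-1.6)·(-3) + (3.4)·(-1) + (-2.6)·(0) + (-1.6)·(2) + (2.4)·(2)) / 4 = 3/4 = 0.75
  S[V,V] = ((-1.8)·(-1.8) + (2.2)·(2.2) + (-2.8)·(-2.8) + (-0.8)·(-0.8) + (3.2)·(3.2)) / 4 = 26.8/4 = 6.7
  S[V,W] = ((-1.8)·(-3) + (2.2)·(-1) + (-2.8)·(0) + (-0.8)·(2) + (3.2)·(2)) / 4 = 8/4 = 2
  S[W,W] = ((-3)·(-3) + (-1)·(-1) + (0)·(0) + (2)·(2) + (2)·(2)) / 4 = 18/4 = 4.5

S is symmetric (S[j,i] = S[i,j]). Assembling:

S = [[7.3, 6.65, 0.75],
 [6.65, 6.7, 2],
 [0.75, 2, 4.5]]


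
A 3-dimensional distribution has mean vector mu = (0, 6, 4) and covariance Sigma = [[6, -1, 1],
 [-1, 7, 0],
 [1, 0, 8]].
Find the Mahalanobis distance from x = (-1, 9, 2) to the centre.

Step 1 — centre the observation: (x - mu) = (-1, 3, -2).

Step 2 — invert Sigma (cofactor / det for 3×3, or solve directly):
  Sigma^{-1} = [[0.1745, 0.0249, -0.0218],
 [0.0249, 0.1464, -0.0031],
 [-0.0218, -0.0031, 0.1277]].

Step 3 — form the quadratic (x - mu)^T · Sigma^{-1} · (x - mu):
  Sigma^{-1} · (x - mu) = (-0.0561, 0.4206, -0.243).
  (x - mu)^T · [Sigma^{-1} · (x - mu)] = (-1)·(-0.0561) + (3)·(0.4206) + (-2)·(-0.243) = 1.8037.

Step 4 — take square root: d = √(1.8037) ≈ 1.343.

d(x, mu) = √(1.8037) ≈ 1.343


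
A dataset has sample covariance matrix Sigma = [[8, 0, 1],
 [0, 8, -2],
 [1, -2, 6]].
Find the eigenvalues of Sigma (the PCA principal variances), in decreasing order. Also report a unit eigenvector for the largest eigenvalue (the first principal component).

Step 1 — characteristic polynomial p(λ) = det(λI - Sigma) = λ³ - tr·λ² + c_1·λ - det, where tr = trace, c_1 = sum of the principal 2×2 minors, det = det(Sigma):
  tr = 8 + 8 + 6 = 22,
  c_1 = (8·8 - (0)²) + (8·6 - (1)²) + (8·6 - (-2)²) = 64 + 47 + 44 = 155,
  det = 8·(8·6 - (-2)²) - (0)·((0)·6 - (-2)·(1)) + (1)·((0)·(-2) - 8·(1)) = 8·(44) - (0)·(2) + (1)·(-8) = 344.
  So p(λ) = λ³ - 22λ² + 155λ - 344.
Step 2 — look for an integer root (rational root theorem: any rational root is an integer divisor of 344). Testing λ = 8:
  p(8) = 512 - 1408 + 1240 - 344 = 0  ✓
  Dividing out (λ - 8): p(λ) = (λ - 8)(λ² - 14λ + 43).
Step 3 — remaining eigenvalues from the quadratic λ² - 14λ + 43 = 0:
  Δ = 14² - 4·43 = 196 - 172 = 24,  λ = (14 ± √24)/2 = (14 ± 4.899)/2 ≈ 9.4495 or 4.5505.
  Sorted: λ_1 = 9.4495,  λ_2 = 8,  λ_3 = 4.5505  (check: sum = 22 = tr ✓).

Step 4 — unit eigenvector for λ_1 ≈ 9.4495: v spans the null space of (Sigma - λ_1 I), whose rows are
  r_1 = (-1.4495, 0, 1),  r_2 = (0, -1.4495, -2),  r_3 = (1, -2, -3.4495).
  v is orthogonal to every row, so take v ∝ r_1 × r_2 = ((0)·(-2) - (1)·(-1.4495), (1)·(0) - (-1.4495)·(-2), (-1.4495)·(-1.4495) - (0)·(0)) ≈ (1.4495, -2.899, 2.101).
  Let u = (1.4495, -2.899, 2.101).
  ||u|| = √((1.4495)² + (-2.899)² + (2.101)²) = √(14.9194) ≈ 3.8626,  v_1 = u/||u|| ≈ (0.3753, -0.7505, 0.5439) (||v_1|| = 1).

λ_1 = 9.4495,  λ_2 = 8,  λ_3 = 4.5505;  v_1 ≈ (0.3753, -0.7505, 0.5439)


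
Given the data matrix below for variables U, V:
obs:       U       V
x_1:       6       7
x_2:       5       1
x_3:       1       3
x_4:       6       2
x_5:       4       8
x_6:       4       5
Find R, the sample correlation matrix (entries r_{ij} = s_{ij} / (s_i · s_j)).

Step 1 — column means:
  mean(U) = (6 + 5 + 1 + 6 + 4 + 4) / 6 = 26/6 = 4.3333
  mean(V) = (7 + 1 + 3 + 2 + 8 + 5) / 6 = 26/6 = 4.3333

Step 2 — sample variances and covariances s[i,j] = (1/(n-1)) · Σ_k (x_{k,i} - mean_i) · (x_{k,j} - mean_j), with n-1 = 5:
  s[U,U] = ((1.6667)·(1.6667) + (0.6667)·(0.6667) + (-3.3333)·(-3.3333) + (1.6667)·(1.6667) + (-0.3333)·(-0.3333) + (-0.3333)·(-0.3333)) / 5 = 17.3333/5 = 3.4667
  s[U,V] = ((1.6667)·(2.6667) + (0.6667)·(-3.3333) + (-3.3333)·(-1.3333) + (1.6667)·(-2.3333) + (-0.3333)·(3.6667) + (-0.3333)·(0.6667)) / 5 = 1.3333/5 = 0.2667
  s[V,V] = ((2.6667)·(2.6667) + (-3.3333)·(-3.3333) + (-1.3333)·(-1.3333) + (-2.3333)·(-2.3333) + (3.6667)·(3.6667) + (0.6667)·(0.6667)) / 5 = 39.3333/5 = 7.8667
  Sample standard deviations s_i = √(s[i,i]):
  s(U) = √(3.4667) = 1.8619
  s(V) = √(7.8667) = 2.8048

Step 3 — r_{ij} = s_{ij} / (s_i · s_j):
  r[U,U] = 1 (diagonal).
  r[U,V] = 0.2667 / (1.8619 · 2.8048) = 0.2667 / 5.2222 = 0.0511
  r[V,V] = 1 (diagonal).

R is symmetric with unit diagonal. Assembling:

R = [[1, 0.0511],
 [0.0511, 1]]


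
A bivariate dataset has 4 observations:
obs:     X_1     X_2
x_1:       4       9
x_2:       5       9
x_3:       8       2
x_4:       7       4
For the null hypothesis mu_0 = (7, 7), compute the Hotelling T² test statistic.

Step 1 — sample mean vector:
  mean(X_1) = (4 + 5 + 8 + 7) / 4 = 24/4 = 6
  mean(X_2) = (9 + 9 + 2 + 4) / 4 = 24/4 = 6
  x̄ = (6, 6),  deviation x̄ - mu_0 = (6, 6) - (7, 7) = (-1, -1).

Step 2 — sample covariance matrix, S[i,j] = (1/(n-1)) · Σ_k (x_{k,i} - mean_i) · (x_{k,j} - mean_j), divisor n-1 = 3:
  S[X_1,X_1] = ((-2)·(-2) + (-1)·(-1) + (2)·(2) + (1)·(1)) / 3 = 10/3 = 3.3333
  S[X_1,X_2] = ((-2)·(3) + (-1)·(3) + (2)·(-4) + (1)·(-2)) / 3 = -19/3 = -6.3333
  S[X_2,X_2] = ((3)·(3) + (3)·(3) + (-4)·(-4) + (-2)·(-2)) / 3 = 38/3 = 12.6667
  S = [[3.3333, -6.3333],
 [-6.3333, 12.6667]].

Step 3 — invert S. det(S) = 3.3333·12.6667 - (-6.3333)² = 2.1111.
  S^{-1} = (1/det) · [[d, -b], [-b, a]] = [[6, 3],
 [3, 1.5789]].

Step 4 — quadratic form (x̄ - mu_0)^T · S^{-1} · (x̄ - mu_0):
  S^{-1} · (x̄ - mu_0) = (-9, -4.5789),
  (x̄ - mu_0)^T · [...] = (-1)·(-9) + (-1)·(-4.5789) = 13.5789.

Step 5 — scale by n: T² = 4 · 13.5789 = 54.3158.

T² ≈ 54.3158


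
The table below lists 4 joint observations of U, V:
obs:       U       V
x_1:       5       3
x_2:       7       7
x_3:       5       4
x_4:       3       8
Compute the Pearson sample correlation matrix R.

Step 1 — column means:
  mean(U) = (5 + 7 + 5 + 3) / 4 = 20/4 = 5
  mean(V) = (3 + 7 + 4 + 8) / 4 = 22/4 = 5.5

Step 2 — sample variances and covariances s[i,j] = (1/(n-1)) · Σ_k (x_{k,i} - mean_i) · (x_{k,j} - mean_j), with n-1 = 3:
  s[U,U] = ((0)·(0) + (2)·(2) + (0)·(0) + (-2)·(-2)) / 3 = 8/3 = 2.6667
  s[U,V] = ((0)·(-2.5) + (2)·(1.5) + (0)·(-1.5) + (-2)·(2.5)) / 3 = -2/3 = -0.6667
  s[V,V] = ((-2.5)·(-2.5) + (1.5)·(1.5) + (-1.5)·(-1.5) + (2.5)·(2.5)) / 3 = 17/3 = 5.6667
  Sample standard deviations s_i = √(s[i,i]):
  s(U) = √(2.6667) = 1.633
  s(V) = √(5.6667) = 2.3805

Step 3 — r_{ij} = s_{ij} / (s_i · s_j):
  r[U,U] = 1 (diagonal).
  r[U,V] = -0.6667 / (1.633 · 2.3805) = -0.6667 / 3.8873 = -0.1715
  r[V,V] = 1 (diagonal).

R is symmetric with unit diagonal. Assembling:

R = [[1, -0.1715],
 [-0.1715, 1]]


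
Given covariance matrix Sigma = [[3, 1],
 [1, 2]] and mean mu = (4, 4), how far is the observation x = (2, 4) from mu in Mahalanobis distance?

Step 1 — centre the observation: (x - mu) = (-2, 0).

Step 2 — invert Sigma. det(Sigma) = 3·2 - (1)² = 5.
  Sigma^{-1} = (1/det) · [[d, -b], [-b, a]] = [[0.4, -0.2],
 [-0.2, 0.6]].

Step 3 — form the quadratic (x - mu)^T · Sigma^{-1} · (x - mu):
  Sigma^{-1} · (x - mu) = (-0.8, 0.4).
  (x - mu)^T · [Sigma^{-1} · (x - mu)] = (-2)·(-0.8) + (0)·(0.4) = 1.6.

Step 4 — take square root: d = √(1.6) ≈ 1.2649.

d(x, mu) = √(1.6) ≈ 1.2649


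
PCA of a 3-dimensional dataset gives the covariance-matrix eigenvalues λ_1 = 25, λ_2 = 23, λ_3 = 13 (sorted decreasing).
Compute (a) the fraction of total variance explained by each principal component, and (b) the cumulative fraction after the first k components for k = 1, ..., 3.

Step 1 — total variance = trace(Sigma) = Σ λ_i = 25 + 23 + 13 = 61.

Step 2 — fraction explained by component i = λ_i / Σ λ:
  PC1: 25/61 = 0.4098
  PC2: 23/61 = 0.377
  PC3: 13/61 = 0.2131

Step 3 — cumulative fraction after k components = (λ_1 + ... + λ_k) / Σ λ:
  k = 1: 25/61 = 0.4098
  k = 2: (25 + 23)/61 = 48/61 = 0.7869
  k = 3: (25 + 23 + 13)/61 = 61/61 = 1

Summary (fraction, with percent):

explained: PC1 0.4098 (40.98%), PC2 0.377 (37.7%), PC3 0.2131 (21.31%);  cumulative: 0.4098, 0.7869, 1


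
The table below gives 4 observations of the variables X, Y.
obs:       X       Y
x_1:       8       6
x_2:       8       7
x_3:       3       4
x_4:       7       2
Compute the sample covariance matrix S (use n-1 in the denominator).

Step 1 — column means:
  mean(X) = (8 + 8 + 3 + 7) / 4 = 26/4 = 6.5
  mean(Y) = (6 + 7 + 4 + 2) / 4 = 19/4 = 4.75

Step 2 — sample covariance S[i,j] = (1/(n-1)) · Σ_k (x_{k,i} - mean_i) · (x_{k,j} - mean_j), with n-1 = 3.
  S[X,X] = ((1.5)·(1.5) + (1.5)·(1.5) + (-3.5)·(-3.5) + (0.5)·(0.5)) / 3 = 17/3 = 5.6667
  S[X,Y] = ((1.5)·(1.25) + (1.5)·(2.25) + (-3.5)·(-0.75) + (0.5)·(-2.75)) / 3 = 6.5/3 = 2.1667
  S[Y,Y] = ((1.25)·(1.25) + (2.25)·(2.25) + (-0.75)·(-0.75) + (-2.75)·(-2.75)) / 3 = 14.75/3 = 4.9167

S is symmetric (S[j,i] = S[i,j]). Assembling:

S = [[5.6667, 2.1667],
 [2.1667, 4.9167]]


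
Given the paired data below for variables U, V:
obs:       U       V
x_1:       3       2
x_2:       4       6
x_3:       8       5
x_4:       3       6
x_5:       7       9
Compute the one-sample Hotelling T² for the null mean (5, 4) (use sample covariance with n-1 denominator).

Step 1 — sample mean vector:
  mean(U) = (3 + 4 + 8 + 3 + 7) / 5 = 25/5 = 5
  mean(V) = (2 + 6 + 5 + 6 + 9) / 5 = 28/5 = 5.6
  x̄ = (5, 5.6),  deviation x̄ - mu_0 = (5, 5.6) - (5, 4) = (0, 1.6).

Step 2 — sample covariance matrix, S[i,j] = (1/(n-1)) · Σ_k (x_{k,i} - mean_i) · (x_{k,j} - mean_j), divisor n-1 = 4:
  S[U,U] = ((-2)·(-2) + (-1)·(-1) + (3)·(3) + (-2)·(-2) + (2)·(2)) / 4 = 22/4 = 5.5
  S[U,V] = ((-2)·(-3.6) + (-1)·(0.4) + (3)·(-0.6) + (-2)·(0.4) + (2)·(3.4)) / 4 = 11/4 = 2.75
  S[V,V] = ((-3.6)·(-3.6) + (0.4)·(0.4) + (-0.6)·(-0.6) + (0.4)·(0.4) + (3.4)·(3.4)) / 4 = 25.2/4 = 6.3
  S = [[5.5, 2.75],
 [2.75, 6.3]].

Step 3 — invert S. det(S) = 5.5·6.3 - (2.75)² = 27.0875.
  S^{-1} = (1/det) · [[d, -b], [-b, a]] = [[0.2326, -0.1015],
 [-0.1015, 0.203]].

Step 4 — quadratic form (x̄ - mu_0)^T · S^{-1} · (x̄ - mu_0):
  S^{-1} · (x̄ - mu_0) = (-0.1624, 0.3249),
  (x̄ - mu_0)^T · [...] = (0)·(-0.1624) + (1.6)·(0.3249) = 0.5198.

Step 5 — scale by n: T² = 5 · 0.5198 = 2.599.

T² ≈ 2.599


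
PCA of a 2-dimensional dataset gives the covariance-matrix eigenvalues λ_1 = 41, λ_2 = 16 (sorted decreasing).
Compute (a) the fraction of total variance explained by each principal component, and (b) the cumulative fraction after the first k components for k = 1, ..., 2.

Step 1 — total variance = trace(Sigma) = Σ λ_i = 41 + 16 = 57.

Step 2 — fraction explained by component i = λ_i / Σ λ:
  PC1: 41/57 = 0.7193
  PC2: 16/57 = 0.2807

Step 3 — cumulative fraction after k components = (λ_1 + ... + λ_k) / Σ λ:
  k = 1: 41/57 = 0.7193
  k = 2: (41 + 16)/57 = 57/57 = 1

Summary (fraction, with percent):

explained: PC1 0.7193 (71.93%), PC2 0.2807 (28.07%);  cumulative: 0.7193, 1


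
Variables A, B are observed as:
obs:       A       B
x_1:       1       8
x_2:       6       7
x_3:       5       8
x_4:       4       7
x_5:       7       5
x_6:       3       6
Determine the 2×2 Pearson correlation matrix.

Step 1 — column means:
  mean(A) = (1 + 6 + 5 + 4 + 7 + 3) / 6 = 26/6 = 4.3333
  mean(B) = (8 + 7 + 8 + 7 + 5 + 6) / 6 = 41/6 = 6.8333

Step 2 — sample variances and covariances s[i,j] = (1/(n-1)) · Σ_k (x_{k,i} - mean_i) · (x_{k,j} - mean_j), with n-1 = 5:
  s[A,A] = ((-3.3333)·(-3.3333) + (1.6667)·(1.6667) + (0.6667)·(0.6667) + (-0.3333)·(-0.3333) + (2.6667)·(2.6667) + (-1.3333)·(-1.3333)) / 5 = 23.3333/5 = 4.6667
  s[A,B] = ((-3.3333)·(1.1667) + (1.6667)·(0.1667) + (0.6667)·(1.1667) + (-0.3333)·(0.1667) + (2.6667)·(-1.8333) + (-1.3333)·(-0.8333)) / 5 = -6.6667/5 = -1.3333
  s[B,B] = ((1.1667)·(1.1667) + (0.1667)·(0.1667) + (1.1667)·(1.1667) + (0.1667)·(0.1667) + (-1.8333)·(-1.8333) + (-0.8333)·(-0.8333)) / 5 = 6.8333/5 = 1.3667
  Sample standard deviations s_i = √(s[i,i]):
  s(A) = √(4.6667) = 2.1602
  s(B) = √(1.3667) = 1.169

Step 3 — r_{ij} = s_{ij} / (s_i · s_j):
  r[A,A] = 1 (diagonal).
  r[A,B] = -1.3333 / (2.1602 · 1.169) = -1.3333 / 2.5254 = -0.528
  r[B,B] = 1 (diagonal).

R is symmetric with unit diagonal. Assembling:

R = [[1, -0.528],
 [-0.528, 1]]


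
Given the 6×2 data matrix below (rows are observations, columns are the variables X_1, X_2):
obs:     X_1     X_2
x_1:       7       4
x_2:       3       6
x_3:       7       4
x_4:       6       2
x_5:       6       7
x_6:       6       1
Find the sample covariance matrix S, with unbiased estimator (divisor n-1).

Step 1 — column means:
  mean(X_1) = (7 + 3 + 7 + 6 + 6 + 6) / 6 = 35/6 = 5.8333
  mean(X_2) = (4 + 6 + 4 + 2 + 7 + 1) / 6 = 24/6 = 4

Step 2 — sample covariance S[i,j] = (1/(n-1)) · Σ_k (x_{k,i} - mean_i) · (x_{k,j} - mean_j), with n-1 = 5.
  S[X_1,X_1] = ((1.1667)·(1.1667) + (-2.8333)·(-2.8333) + (1.1667)·(1.1667) + (0.1667)·(0.1667) + (0.1667)·(0.1667) + (0.1667)·(0.1667)) / 5 = 10.8333/5 = 2.1667
  S[X_1,X_2] = ((1.1667)·(0) + (-2.8333)·(2) + (1.1667)·(0) + (0.1667)·(-2) + (0.1667)·(3) + (0.1667)·(-3)) / 5 = -6/5 = -1.2
  S[X_2,X_2] = ((0)·(0) + (2)·(2) + (0)·(0) + (-2)·(-2) + (3)·(3) + (-3)·(-3)) / 5 = 26/5 = 5.2

S is symmetric (S[j,i] = S[i,j]). Assembling:

S = [[2.1667, -1.2],
 [-1.2, 5.2]]


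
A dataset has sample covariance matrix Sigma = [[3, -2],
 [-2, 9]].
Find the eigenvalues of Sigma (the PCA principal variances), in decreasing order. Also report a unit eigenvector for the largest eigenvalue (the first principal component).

Step 1 — characteristic polynomial of 2×2 Sigma:
  det(Sigma - λI) = λ² - trace · λ + det = 0.
  trace = 3 + 9 = 12, det = 3·9 - (-2)² = 23.
Step 2 — discriminant:
  Δ = trace² - 4·det = 144 - 92 = 52.
Step 3 — eigenvalues:
  λ = (trace ± √Δ)/2 = (12 ± 7.2111)/2,
  λ_1 = 9.6056,  λ_2 = 2.3944.

Step 4 — unit eigenvector for λ_1: solve (Sigma - λ_1 I)v = 0. First row:
  (3 - 9.6056)·v_x + (-2)·v_y = 0, i.e. (-6.6056)·v_x + (-2)·v_y = 0,
  so v ∝ (b, λ_1 - a) = (-2, 6.6056); multiply by -1 so the first entry is positive: u = (2, -6.6056).
  ||u|| = √((2)² + (-6.6056)²) = √(47.6333) ≈ 6.9017,
  v_1 = u/||u|| ≈ (0.2898, -0.9571) (||v_1|| = 1).

λ_1 = 9.6056,  λ_2 = 2.3944;  v_1 ≈ (0.2898, -0.9571)


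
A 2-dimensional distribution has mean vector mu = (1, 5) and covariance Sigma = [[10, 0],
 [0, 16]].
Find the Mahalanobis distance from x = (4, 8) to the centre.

Step 1 — centre the observation: (x - mu) = (3, 3).

Step 2 — invert Sigma. det(Sigma) = 10·16 - (0)² = 160.
  Sigma^{-1} = (1/det) · [[d, -b], [-b, a]] = [[0.1, 0],
 [0, 0.0625]].

Step 3 — form the quadratic (x - mu)^T · Sigma^{-1} · (x - mu):
  Sigma^{-1} · (x - mu) = (0.3, 0.1875).
  (x - mu)^T · [Sigma^{-1} · (x - mu)] = (3)·(0.3) + (3)·(0.1875) = 1.4625.

Step 4 — take square root: d = √(1.4625) ≈ 1.2093.

d(x, mu) = √(1.4625) ≈ 1.2093


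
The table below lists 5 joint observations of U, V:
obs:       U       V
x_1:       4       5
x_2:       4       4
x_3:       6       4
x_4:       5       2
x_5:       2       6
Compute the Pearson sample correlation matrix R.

Step 1 — column means:
  mean(U) = (4 + 4 + 6 + 5 + 2) / 5 = 21/5 = 4.2
  mean(V) = (5 + 4 + 4 + 2 + 6) / 5 = 21/5 = 4.2

Step 2 — sample variances and covariances s[i,j] = (1/(n-1)) · Σ_k (x_{k,i} - mean_i) · (x_{k,j} - mean_j), with n-1 = 4:
  s[U,U] = ((-0.2)·(-0.2) + (-0.2)·(-0.2) + (1.8)·(1.8) + (0.8)·(0.8) + (-2.2)·(-2.2)) / 4 = 8.8/4 = 2.2
  s[U,V] = ((-0.2)·(0.8) + (-0.2)·(-0.2) + (1.8)·(-0.2) + (0.8)·(-2.2) + (-2.2)·(1.8)) / 4 = -6.2/4 = -1.55
  s[V,V] = ((0.8)·(0.8) + (-0.2)·(-0.2) + (-0.2)·(-0.2) + (-2.2)·(-2.2) + (1.8)·(1.8)) / 4 = 8.8/4 = 2.2
  Sample standard deviations s_i = √(s[i,i]):
  s(U) = √(2.2) = 1.4832
  s(V) = √(2.2) = 1.4832

Step 3 — r_{ij} = s_{ij} / (s_i · s_j):
  r[U,U] = 1 (diagonal).
  r[U,V] = -1.55 / (1.4832 · 1.4832) = -1.55 / 2.2 = -0.7045
  r[V,V] = 1 (diagonal).

R is symmetric with unit diagonal. Assembling:

R = [[1, -0.7045],
 [-0.7045, 1]]


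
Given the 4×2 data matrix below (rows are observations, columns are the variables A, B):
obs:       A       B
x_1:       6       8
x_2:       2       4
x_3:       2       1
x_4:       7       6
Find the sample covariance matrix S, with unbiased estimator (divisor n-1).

Step 1 — column means:
  mean(A) = (6 + 2 + 2 + 7) / 4 = 17/4 = 4.25
  mean(B) = (8 + 4 + 1 + 6) / 4 = 19/4 = 4.75

Step 2 — sample covariance S[i,j] = (1/(n-1)) · Σ_k (x_{k,i} - mean_i) · (x_{k,j} - mean_j), with n-1 = 3.
  S[A,A] = ((1.75)·(1.75) + (-2.25)·(-2.25) + (-2.25)·(-2.25) + (2.75)·(2.75)) / 3 = 20.75/3 = 6.9167
  S[A,B] = ((1.75)·(3.25) + (-2.25)·(-0.75) + (-2.25)·(-3.75) + (2.75)·(1.25)) / 3 = 19.25/3 = 6.4167
  S[B,B] = ((3.25)·(3.25) + (-0.75)·(-0.75) + (-3.75)·(-3.75) + (1.25)·(1.25)) / 3 = 26.75/3 = 8.9167

S is symmetric (S[j,i] = S[i,j]). Assembling:

S = [[6.9167, 6.4167],
 [6.4167, 8.9167]]


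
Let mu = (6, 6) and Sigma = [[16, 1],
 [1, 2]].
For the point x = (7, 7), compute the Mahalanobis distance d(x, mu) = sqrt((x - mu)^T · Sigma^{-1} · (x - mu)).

Step 1 — centre the observation: (x - mu) = (1, 1).

Step 2 — invert Sigma. det(Sigma) = 16·2 - (1)² = 31.
  Sigma^{-1} = (1/det) · [[d, -b], [-b, a]] = [[0.0645, -0.0323],
 [-0.0323, 0.5161]].

Step 3 — form the quadratic (x - mu)^T · Sigma^{-1} · (x - mu):
  Sigma^{-1} · (x - mu) = (0.0323, 0.4839).
  (x - mu)^T · [Sigma^{-1} · (x - mu)] = (1)·(0.0323) + (1)·(0.4839) = 0.5161.

Step 4 — take square root: d = √(0.5161) ≈ 0.7184.

d(x, mu) = √(0.5161) ≈ 0.7184


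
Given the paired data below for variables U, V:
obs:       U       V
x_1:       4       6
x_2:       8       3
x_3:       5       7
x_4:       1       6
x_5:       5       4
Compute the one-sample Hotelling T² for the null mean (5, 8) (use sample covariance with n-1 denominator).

Step 1 — sample mean vector:
  mean(U) = (4 + 8 + 5 + 1 + 5) / 5 = 23/5 = 4.6
  mean(V) = (6 + 3 + 7 + 6 + 4) / 5 = 26/5 = 5.2
  x̄ = (4.6, 5.2),  deviation x̄ - mu_0 = (4.6, 5.2) - (5, 8) = (-0.4, -2.8).

Step 2 — sample covariance matrix, S[i,j] = (1/(n-1)) · Σ_k (x_{k,i} - mean_i) · (x_{k,j} - mean_j), divisor n-1 = 4:
  S[U,U] = ((-0.6)·(-0.6) + (3.4)·(3.4) + (0.4)·(0.4) + (-3.6)·(-3.6) + (0.4)·(0.4)) / 4 = 25.2/4 = 6.3
  S[U,V] = ((-0.6)·(0.8) + (3.4)·(-2.2) + (0.4)·(1.8) + (-3.6)·(0.8) + (0.4)·(-1.2)) / 4 = -10.6/4 = -2.65
  S[V,V] = ((0.8)·(0.8) + (-2.2)·(-2.2) + (1.8)·(1.8) + (0.8)·(0.8) + (-1.2)·(-1.2)) / 4 = 10.8/4 = 2.7
  S = [[6.3, -2.65],
 [-2.65, 2.7]].

Step 3 — invert S. det(S) = 6.3·2.7 - (-2.65)² = 9.9875.
  S^{-1} = (1/det) · [[d, -b], [-b, a]] = [[0.2703, 0.2653],
 [0.2653, 0.6308]].

Step 4 — quadratic form (x̄ - mu_0)^T · S^{-1} · (x̄ - mu_0):
  S^{-1} · (x̄ - mu_0) = (-0.8511, -1.8723),
  (x̄ - mu_0)^T · [...] = (-0.4)·(-0.8511) + (-2.8)·(-1.8723) = 5.583.

Step 5 — scale by n: T² = 5 · 5.583 = 27.9149.

T² ≈ 27.9149


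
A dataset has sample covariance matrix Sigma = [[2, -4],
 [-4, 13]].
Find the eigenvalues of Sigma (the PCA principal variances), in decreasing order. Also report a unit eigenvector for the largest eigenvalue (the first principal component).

Step 1 — characteristic polynomial of 2×2 Sigma:
  det(Sigma - λI) = λ² - trace · λ + det = 0.
  trace = 2 + 13 = 15, det = 2·13 - (-4)² = 10.
Step 2 — discriminant:
  Δ = trace² - 4·det = 225 - 40 = 185.
Step 3 — eigenvalues:
  λ = (trace ± √Δ)/2 = (15 ± 13.6015)/2,
  λ_1 = 14.3007,  λ_2 = 0.6993.

Step 4 — unit eigenvector for λ_1: solve (Sigma - λ_1 I)v = 0. First row:
  (2 - 14.3007)·v_x + (-4)·v_y = 0, i.e. (-12.3007)·v_x + (-4)·v_y = 0,
  so v ∝ (b, λ_1 - a) = (-4, 12.3007); multiply by -1 so the first entry is positive: u = (4, -12.3007).
  ||u|| = √((4)² + (-12.3007)²) = √(167.3081) ≈ 12.9348,
  v_1 = u/||u|| ≈ (0.3092, -0.951) (||v_1|| = 1).

λ_1 = 14.3007,  λ_2 = 0.6993;  v_1 ≈ (0.3092, -0.951)


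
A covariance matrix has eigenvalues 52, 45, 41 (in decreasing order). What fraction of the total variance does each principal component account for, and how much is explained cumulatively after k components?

Step 1 — total variance = trace(Sigma) = Σ λ_i = 52 + 45 + 41 = 138.

Step 2 — fraction explained by component i = λ_i / Σ λ:
  PC1: 52/138 = 0.3768
  PC2: 45/138 = 0.3261
  PC3: 41/138 = 0.2971

Step 3 — cumulative fraction after k components = (λ_1 + ... + λ_k) / Σ λ:
  k = 1: 52/138 = 0.3768
  k = 2: (52 + 45)/138 = 97/138 = 0.7029
  k = 3: (52 + 45 + 41)/138 = 138/138 = 1

Summary (fraction, with percent):

explained: PC1 0.3768 (37.68%), PC2 0.3261 (32.61%), PC3 0.2971 (29.71%);  cumulative: 0.3768, 0.7029, 1


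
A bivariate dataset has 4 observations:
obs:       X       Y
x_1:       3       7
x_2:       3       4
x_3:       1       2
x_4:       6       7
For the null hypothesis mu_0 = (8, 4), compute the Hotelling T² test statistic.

Step 1 — sample mean vector:
  mean(X) = (3 + 3 + 1 + 6) / 4 = 13/4 = 3.25
  mean(Y) = (7 + 4 + 2 + 7) / 4 = 20/4 = 5
  x̄ = (3.25, 5),  deviation x̄ - mu_0 = (3.25, 5) - (8, 4) = (-4.75, 1).

Step 2 — sample covariance matrix, S[i,j] = (1/(n-1)) · Σ_k (x_{k,i} - mean_i) · (x_{k,j} - mean_j), divisor n-1 = 3:
  S[X,X] = ((-0.25)·(-0.25) + (-0.25)·(-0.25) + (-2.25)·(-2.25) + (2.75)·(2.75)) / 3 = 12.75/3 = 4.25
  S[X,Y] = ((-0.25)·(2) + (-0.25)·(-1) + (-2.25)·(-3) + (2.75)·(2)) / 3 = 12/3 = 4
  S[Y,Y] = ((2)·(2) + (-1)·(-1) + (-3)·(-3) + (2)·(2)) / 3 = 18/3 = 6
  S = [[4.25, 4],
 [4, 6]].

Step 3 — invert S. det(S) = 4.25·6 - (4)² = 9.5.
  S^{-1} = (1/det) · [[d, -b], [-b, a]] = [[0.6316, -0.4211],
 [-0.4211, 0.4474]].

Step 4 — quadratic form (x̄ - mu_0)^T · S^{-1} · (x̄ - mu_0):
  S^{-1} · (x̄ - mu_0) = (-3.4211, 2.4474),
  (x̄ - mu_0)^T · [...] = (-4.75)·(-3.4211) + (1)·(2.4474) = 18.6974.

Step 5 — scale by n: T² = 4 · 18.6974 = 74.7895.

T² ≈ 74.7895


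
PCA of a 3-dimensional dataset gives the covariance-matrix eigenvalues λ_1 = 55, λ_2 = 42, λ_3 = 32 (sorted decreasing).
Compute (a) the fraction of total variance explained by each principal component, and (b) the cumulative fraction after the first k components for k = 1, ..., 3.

Step 1 — total variance = trace(Sigma) = Σ λ_i = 55 + 42 + 32 = 129.

Step 2 — fraction explained by component i = λ_i / Σ λ:
  PC1: 55/129 = 0.4264
  PC2: 42/129 = 0.3256
  PC3: 32/129 = 0.2481

Step 3 — cumulative fraction after k components = (λ_1 + ... + λ_k) / Σ λ:
  k = 1: 55/129 = 0.4264
  k = 2: (55 + 42)/129 = 97/129 = 0.7519
  k = 3: (55 + 42 + 32)/129 = 129/129 = 1

Summary (fraction, with percent):

explained: PC1 0.4264 (42.64%), PC2 0.3256 (32.56%), PC3 0.2481 (24.81%);  cumulative: 0.4264, 0.7519, 1


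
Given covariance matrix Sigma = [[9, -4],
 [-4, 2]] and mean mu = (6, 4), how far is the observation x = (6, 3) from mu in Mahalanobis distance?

Step 1 — centre the observation: (x - mu) = (0, -1).

Step 2 — invert Sigma. det(Sigma) = 9·2 - (-4)² = 2.
  Sigma^{-1} = (1/det) · [[d, -b], [-b, a]] = [[1, 2],
 [2, 4.5]].

Step 3 — form the quadratic (x - mu)^T · Sigma^{-1} · (x - mu):
  Sigma^{-1} · (x - mu) = (-2, -4.5).
  (x - mu)^T · [Sigma^{-1} · (x - mu)] = (0)·(-2) + (-1)·(-4.5) = 4.5.

Step 4 — take square root: d = √(4.5) ≈ 2.1213.

d(x, mu) = √(4.5) ≈ 2.1213


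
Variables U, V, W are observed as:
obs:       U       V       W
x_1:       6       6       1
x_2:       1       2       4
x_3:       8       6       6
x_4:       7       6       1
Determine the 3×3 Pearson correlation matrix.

Step 1 — column means:
  mean(U) = (6 + 1 + 8 + 7) / 4 = 22/4 = 5.5
  mean(V) = (6 + 2 + 6 + 6) / 4 = 20/4 = 5
  mean(W) = (1 + 4 + 6 + 1) / 4 = 12/4 = 3

Step 2 — sample variances and covariances s[i,j] = (1/(n-1)) · Σ_k (x_{k,i} - mean_i) · (x_{k,j} - mean_j), with n-1 = 3:
  s[U,U] = ((0.5)·(0.5) + (-4.5)·(-4.5) + (2.5)·(2.5) + (1.5)·(1.5)) / 3 = 29/3 = 9.6667
  s[U,V] = ((0.5)·(1) + (-4.5)·(-3) + (2.5)·(1) + (1.5)·(1)) / 3 = 18/3 = 6
  s[U,W] = ((0.5)·(-2) + (-4.5)·(1) + (2.5)·(3) + (1.5)·(-2)) / 3 = -1/3 = -0.3333
  s[V,V] = ((1)·(1) + (-3)·(-3) + (1)·(1) + (1)·(1)) / 3 = 12/3 = 4
  s[V,W] = ((1)·(-2) + (-3)·(1) + (1)·(3) + (1)·(-2)) / 3 = -4/3 = -1.3333
  s[W,W] = ((-2)·(-2) + (1)·(1) + (3)·(3) + (-2)·(-2)) / 3 = 18/3 = 6
  Sample standard deviations s_i = √(s[i,i]):
  s(U) = √(9.6667) = 3.1091
  s(V) = √(4) = 2
  s(W) = √(6) = 2.4495

Step 3 — r_{ij} = s_{ij} / (s_i · s_j):
  r[U,U] = 1 (diagonal).
  r[U,V] = 6 / (3.1091 · 2) = 6 / 6.2183 = 0.9649
  r[U,W] = -0.3333 / (3.1091 · 2.4495) = -0.3333 / 7.6158 = -0.0438
  r[V,V] = 1 (diagonal).
  r[V,W] = -1.3333 / (2 · 2.4495) = -1.3333 / 4.899 = -0.2722
  r[W,W] = 1 (diagonal).

R is symmetric with unit diagonal. Assembling:

R = [[1, 0.9649, -0.0438],
 [0.9649, 1, -0.2722],
 [-0.0438, -0.2722, 1]]


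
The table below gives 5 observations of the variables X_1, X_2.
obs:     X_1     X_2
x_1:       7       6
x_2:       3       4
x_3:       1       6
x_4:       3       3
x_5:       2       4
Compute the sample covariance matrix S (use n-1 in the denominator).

Step 1 — column means:
  mean(X_1) = (7 + 3 + 1 + 3 + 2) / 5 = 16/5 = 3.2
  mean(X_2) = (6 + 4 + 6 + 3 + 4) / 5 = 23/5 = 4.6

Step 2 — sample covariance S[i,j] = (1/(n-1)) · Σ_k (x_{k,i} - mean_i) · (x_{k,j} - mean_j), with n-1 = 4.
  S[X_1,X_1] = ((3.8)·(3.8) + (-0.2)·(-0.2) + (-2.2)·(-2.2) + (-0.2)·(-0.2) + (-1.2)·(-1.2)) / 4 = 20.8/4 = 5.2
  S[X_1,X_2] = ((3.8)·(1.4) + (-0.2)·(-0.6) + (-2.2)·(1.4) + (-0.2)·(-1.6) + (-1.2)·(-0.6)) / 4 = 3.4/4 = 0.85
  S[X_2,X_2] = ((1.4)·(1.4) + (-0.6)·(-0.6) + (1.4)·(1.4) + (-1.6)·(-1.6) + (-0.6)·(-0.6)) / 4 = 7.2/4 = 1.8

S is symmetric (S[j,i] = S[i,j]). Assembling:

S = [[5.2, 0.85],
 [0.85, 1.8]]


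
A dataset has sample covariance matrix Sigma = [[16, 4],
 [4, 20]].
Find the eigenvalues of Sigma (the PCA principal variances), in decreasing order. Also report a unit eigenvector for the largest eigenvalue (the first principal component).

Step 1 — characteristic polynomial of 2×2 Sigma:
  det(Sigma - λI) = λ² - trace · λ + det = 0.
  trace = 16 + 20 = 36, det = 16·20 - (4)² = 304.
Step 2 — discriminant:
  Δ = trace² - 4·det = 1296 - 1216 = 80.
Step 3 — eigenvalues:
  λ = (trace ± √Δ)/2 = (36 ± 8.9443)/2,
  λ_1 = 22.4721,  λ_2 = 13.5279.

Step 4 — unit eigenvector for λ_1: solve (Sigma - λ_1 I)v = 0. First row:
  (16 - 22.4721)·v_x + (4)·v_y = 0, i.e. (-6.4721)·v_x + (4)·v_y = 0,
  so v ∝ (b, λ_1 - a) = (4, 6.4721) = u.
  ||u|| = √((4)² + (6.4721)²) = √(57.8885) ≈ 7.6085,
  v_1 = u/||u|| ≈ (0.5257, 0.8507) (||v_1|| = 1).

λ_1 = 22.4721,  λ_2 = 13.5279;  v_1 ≈ (0.5257, 0.8507)


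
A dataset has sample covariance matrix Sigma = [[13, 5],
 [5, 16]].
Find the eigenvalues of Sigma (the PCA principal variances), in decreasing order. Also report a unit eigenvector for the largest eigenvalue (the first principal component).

Step 1 — characteristic polynomial of 2×2 Sigma:
  det(Sigma - λI) = λ² - trace · λ + det = 0.
  trace = 13 + 16 = 29, det = 13·16 - (5)² = 183.
Step 2 — discriminant:
  Δ = trace² - 4·det = 841 - 732 = 109.
Step 3 — eigenvalues:
  λ = (trace ± √Δ)/2 = (29 ± 10.4403)/2,
  λ_1 = 19.7202,  λ_2 = 9.2798.

Step 4 — unit eigenvector for λ_1: solve (Sigma - λ_1 I)v = 0. First row:
  (13 - 19.7202)·v_x + (5)·v_y = 0, i.e. (-6.7202)·v_x + (5)·v_y = 0,
  so v ∝ (b, λ_1 - a) = (5, 6.7202) = u.
  ||u|| = √((5)² + (6.7202)²) = √(70.1605) ≈ 8.3762,
  v_1 = u/||u|| ≈ (0.5969, 0.8023) (||v_1|| = 1).

λ_1 = 19.7202,  λ_2 = 9.2798;  v_1 ≈ (0.5969, 0.8023)


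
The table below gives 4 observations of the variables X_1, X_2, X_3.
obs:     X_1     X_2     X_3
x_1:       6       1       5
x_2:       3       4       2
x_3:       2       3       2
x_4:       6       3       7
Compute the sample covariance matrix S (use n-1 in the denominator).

Step 1 — column means:
  mean(X_1) = (6 + 3 + 2 + 6) / 4 = 17/4 = 4.25
  mean(X_2) = (1 + 4 + 3 + 3) / 4 = 11/4 = 2.75
  mean(X_3) = (5 + 2 + 2 + 7) / 4 = 16/4 = 4

Step 2 — sample covariance S[i,j] = (1/(n-1)) · Σ_k (x_{k,i} - mean_i) · (x_{k,j} - mean_j), with n-1 = 3.
  S[X_1,X_1] = ((1.75)·(1.75) + (-1.25)·(-1.25) + (-2.25)·(-2.25) + (1.75)·(1.75)) / 3 = 12.75/3 = 4.25
  S[X_1,X_2] = ((1.75)·(-1.75) + (-1.25)·(1.25) + (-2.25)·(0.25) + (1.75)·(0.25)) / 3 = -4.75/3 = -1.5833
  S[X_1,X_3] = ((1.75)·(1) + (-1.25)·(-2) + (-2.25)·(-2) + (1.75)·(3)) / 3 = 14/3 = 4.6667
  S[X_2,X_2] = ((-1.75)·(-1.75) + (1.25)·(1.25) + (0.25)·(0.25) + (0.25)·(0.25)) / 3 = 4.75/3 = 1.5833
  S[X_2,X_3] = ((-1.75)·(1) + (1.25)·(-2) + (0.25)·(-2) + (0.25)·(3)) / 3 = -4/3 = -1.3333
  S[X_3,X_3] = ((1)·(1) + (-2)·(-2) + (-2)·(-2) + (3)·(3)) / 3 = 18/3 = 6

S is symmetric (S[j,i] = S[i,j]). Assembling:

S = [[4.25, -1.5833, 4.6667],
 [-1.5833, 1.5833, -1.3333],
 [4.6667, -1.3333, 6]]
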